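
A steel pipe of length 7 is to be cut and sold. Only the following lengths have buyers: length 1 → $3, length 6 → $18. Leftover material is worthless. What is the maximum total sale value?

21

Consider every possible first cut. f[k] is the best of p[i]+f[k−i] over all sellable i≤k.
f[1] = 3
f[2] = 6  (first piece 1, then f[1]=3)
f[3] = 9  (first piece 1, then f[2]=6)
f[4] = 12  (first piece 1, then f[3]=9)
f[5] = 15  (first piece 1, then f[4]=12)
f[6] = 18  (first piece 1, then f[5]=15)
f[7] = 21  (first piece 1, then f[6]=18)
One optimal cutting: 1 + 1 + 1 + 1 + 1 + 1 + 1 → $21.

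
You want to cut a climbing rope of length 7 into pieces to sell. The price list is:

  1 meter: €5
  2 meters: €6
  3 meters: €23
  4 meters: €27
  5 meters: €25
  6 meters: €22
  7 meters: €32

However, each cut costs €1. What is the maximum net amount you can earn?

49

Consider every possible first cut. net[k] is the best of p[i]+net[k−i] over all sellable i≤k, charging 1 whenever i<k.
net[1] = 5
net[2] = 9  (first piece 1, then net[1]=5)
net[3] = 23
net[4] = 27  (first piece 1, then net[3]=23)
net[5] = 31  (first piece 1, then net[4]=27)
net[6] = 45  (first piece 3, then net[3]=23)
net[7] = 49  (first piece 1, then net[6]=45)
One optimal plan: pieces 3 + 3 + 1 (2 cuts) → €51 − €2 = €49.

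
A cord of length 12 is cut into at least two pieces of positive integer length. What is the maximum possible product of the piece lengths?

81

Define m[k] = max over 1≤i<k of i · max(k−i, m[k−i]); the inner max lets the remainder stay uncut if that's better.
m[2] = 1·max(1,0) = 1·1 = 1
m[3] = max(1·2, 2·1) = 2
m[4] = max(1·3, 2·2, 3·1) = 4
m[5] = max(1·4, 2·3, 3·2, 4·1) = 6
m[6] = max(1·6, 2·4, 3·3, 4·2, 5·1) = 9
m[7] = max(1·9, 2·6, 3·4, 4·3, 5·2, 6·1) = 12
m[8] = max(1·12, 2·9, 3·6, …, 6·2, 7·1) = 18
m[9] = max(1·18, 2·12, 3·9, …, 7·2, 8·1) = 27
m[10] = max(1·27, 2·18, 3·12, …, 8·2, 9·1) = 36
m[11] = max(1·36, 2·27, 3·18, …, 9·2, 10·1) = 54
m[12] = max(1·54, 2·36, 3·27, …, 10·2, 11·1) = 81
One optimal split: 3 + 3 + 3 + 3; product 3·3·3·3 = 81.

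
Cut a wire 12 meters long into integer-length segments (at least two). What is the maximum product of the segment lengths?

Let prod[k] be the best product for length k (with at least one cut). For each first piece i, the rest contributes max(k−i, prod[k−i]).
prod[2] = 1*max(1,0) = 1*1 = 1
prod[3] = 1*max(2,1) = 1*2 = 2
prod[4] = 2*max(2,1) = 2*2 = 4
prod[5] = 2*max(3,2) = 2*3 = 6
prod[6] = 3*max(3,2) = 3*3 = 9
prod[7] = 2*max(5,6) = 2*6 = 12
prod[8] = 2*max(6,9) = 2*9 = 18
prod[9] = 3*max(6,9) = 3*9 = 27
prod[10] = 2*max(8,18) = 2*18 = 36
prod[11] = 2*max(9,27) = 2*27 = 54
prod[12] = 3*max(9,27) = 3*27 = 81
One optimal split: 3 + 3 + 3 + 3; product 3*3*3*3 = 81.

81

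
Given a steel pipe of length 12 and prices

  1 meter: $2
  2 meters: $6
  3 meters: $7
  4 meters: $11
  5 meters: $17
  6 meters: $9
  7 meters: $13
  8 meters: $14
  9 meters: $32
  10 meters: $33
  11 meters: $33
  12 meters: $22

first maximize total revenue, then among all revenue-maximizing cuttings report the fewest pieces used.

3

Consider every possible first cut. r[k] is the best of p[i]+r[k−i] over all sellable i≤k.
r[1] = 2
r[2] = 6
r[3] = 8  (first piece 1, then r[2]=6)
r[4] = 12  (first piece 2, then r[2]=6)
r[5] = 17
r[6] = 19  (first piece 1, then r[5]=17)
r[7] = 23  (first piece 2, then r[5]=17)
r[8] = 25  (first piece 1, then r[7]=23)
r[9] = 32
r[10] = 34  (first piece 1, then r[9]=32)
r[11] = 38  (first piece 2, then r[9]=32)
r[12] = 40  (first piece 1, then r[11]=38)
Maximum revenue is $40.
Now minimize piece count subject to staying optimal: for each k, pieces[k] = 1 + min over i with p[i]+r[k−i]=r[k] of pieces[k−i].
pieces[9] = 1
pieces[10] = 2
pieces[11] = 2
pieces[12] = 3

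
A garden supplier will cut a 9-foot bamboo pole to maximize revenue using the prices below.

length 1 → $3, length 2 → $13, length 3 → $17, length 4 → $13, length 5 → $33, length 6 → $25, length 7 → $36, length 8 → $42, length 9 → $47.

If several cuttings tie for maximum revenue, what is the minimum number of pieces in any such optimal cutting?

3

Build r[k] bottom-up: r[k] = max over allowed piece i of (p[i] + r[k−i]).
r[1] = 3
r[2] = max(3+3, 13+0) = 13
r[3] = max(3+13, 13+3, 17+0) = 17
r[4] = max(3+17, 13+13, 17+3, 13+0) = 26
r[5] = max(3+26, 13+17, 17+13, 13+3, 33+0) = 33
r[6] = max(3+33, 13+26, 17+17, 13+13, 33+3, 25+0) = 39
r[7] = max(3+39, 13+33, 17+26, …, 25+3, 36+0) = 46
r[8] = max(3+46, 13+39, 17+33, …, 36+3, 42+0) = 52
r[9] = max(3+52, 13+46, 17+39, …, 42+3, 47+0) = 59
Maximum revenue is $59.
Now minimize piece count subject to staying optimal: for each k, pieces[k] = 1 + min over i with p[i]+r[k−i]=r[k] of pieces[k−i].
pieces[6] = 3
pieces[7] = 2
pieces[8] = 4
pieces[9] = 3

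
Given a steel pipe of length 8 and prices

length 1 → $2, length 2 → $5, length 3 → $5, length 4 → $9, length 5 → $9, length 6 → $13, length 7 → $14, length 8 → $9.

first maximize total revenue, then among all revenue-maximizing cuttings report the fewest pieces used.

Let r[k] be the best obtainable value from length k. For each k, try every first piece i and keep the best of price[i] + r[k−i].
r[1] = 2
r[2] = max(2+2, 5+0) = 5
r[3] = max(2+5, 5+2, 5+0) = 7
r[4] = max(2+7, 5+5, 5+2, 9+0) = 10
r[5] = max(2+10, 5+7, 5+5, 9+2, 9+0) = 12
r[6] = max(2+12, 5+10, 5+7, 9+5, 9+2, 13+0) = 15
r[7] = max(2+15, 5+12, 5+10, …, 13+2, 14+0) = 17
r[8] = max(2+17, 5+15, 5+12, …, 14+2, 9+0) = 20
Maximum revenue is $20.
Now minimize piece count subject to staying optimal: for each k, pieces[k] = 1 + min over i with p[i]+r[k−i]=r[k] of pieces[k−i].
pieces[5] = 3
pieces[6] = 3
pieces[7] = 4
pieces[8] = 4

4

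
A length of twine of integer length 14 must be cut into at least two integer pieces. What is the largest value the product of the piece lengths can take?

Define g[k] = max over 1≤i<k of i · max(k−i, g[k−i]); the inner max lets the remainder stay uncut if that's better.
g[2] = 1×max(1,0) = 1×1 = 1
g[3] = 1×max(2,1) = 1×2 = 2
g[4] = 2×max(2,1) = 2×2 = 4
g[5] = 2×max(3,2) = 2×3 = 6
g[6] = 3×max(3,2) = 3×3 = 9
g[7] = 2×max(5,6) = 2×6 = 12
g[8] = 2×max(6,9) = 2×9 = 18
g[9] = 3×max(6,9) = 3×9 = 27
g[10] = 2×max(8,18) = 2×18 = 36
g[11] = 2×max(9,27) = 2×27 = 54
g[12] = 3×max(9,27) = 3×27 = 81
g[13] = 2×max(11,54) = 2×54 = 108
g[14] = 2×max(12,81) = 2×81 = 162
One optimal split: 3 + 3 + 3 + 3 + 2; product 3×3×3×3×2 = 162.

162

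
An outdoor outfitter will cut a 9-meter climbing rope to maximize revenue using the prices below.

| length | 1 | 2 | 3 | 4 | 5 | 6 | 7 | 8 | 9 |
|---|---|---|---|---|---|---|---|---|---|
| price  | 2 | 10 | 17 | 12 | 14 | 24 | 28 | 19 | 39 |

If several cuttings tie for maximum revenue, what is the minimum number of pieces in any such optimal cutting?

3

Let r[k] be the best obtainable value from length k. For each k, try every first piece i and keep the best of price[i] + r[k−i].
r[1] = 2
r[2] = 10
r[3] = 17
r[4] = 20  (first piece 2, then r[2]=10)
r[5] = 27  (first piece 2, then r[3]=17)
r[6] = 34  (first piece 3, then r[3]=17)
r[7] = 37  (first piece 2, then r[5]=27)
r[8] = 44  (first piece 2, then r[6]=34)
r[9] = 51  (first piece 3, then r[6]=34)
Maximum revenue is €51.
Now minimize piece count subject to staying optimal: for each k, pieces[k] = 1 + min over i with p[i]+r[k−i]=r[k] of pieces[k−i].
pieces[6] = 2
pieces[7] = 3
pieces[8] = 3
pieces[9] = 3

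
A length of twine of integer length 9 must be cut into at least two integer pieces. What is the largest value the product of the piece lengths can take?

Define g[k] = max over 1≤i<k of i · max(k−i, g[k−i]); the inner max lets the remainder stay uncut if that's better.
g[2] = 1*max(1,0) = 1*1 = 1
g[3] = 1*max(2,1) = 1*2 = 2
g[4] = 2*max(2,1) = 2*2 = 4
g[5] = 2*max(3,2) = 2*3 = 6
g[6] = 3*max(3,2) = 3*3 = 9
g[7] = 2*max(5,6) = 2*6 = 12
g[8] = 2*max(6,9) = 2*9 = 18
g[9] = 3*max(6,9) = 3*9 = 27
One optimal split: 3 + 3 + 3; product 3*3*3 = 27.

27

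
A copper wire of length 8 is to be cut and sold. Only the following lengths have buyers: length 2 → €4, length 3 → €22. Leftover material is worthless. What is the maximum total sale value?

Build best[k] bottom-up: best[k] = max over allowed piece i of (p[i] + best[k−i]).
best[1] = 0
best[2] = 4
best[3] = max(4+0, 22+0) = 22
best[4] = max(4+4, 22+0) = 22
best[5] = max(4+22, 22+4) = 26
best[6] = max(4+22, 22+22) = 44
best[7] = max(4+26, 22+22) = 44
best[8] = max(4+44, 22+26) = 48
One optimal cutting: 3 + 3 + 2 → €48.

48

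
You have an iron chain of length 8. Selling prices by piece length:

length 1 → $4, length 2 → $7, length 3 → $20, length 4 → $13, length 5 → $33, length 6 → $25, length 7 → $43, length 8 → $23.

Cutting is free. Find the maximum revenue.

53

Build best[k] bottom-up: best[k] = max over allowed piece i of (p[i] + best[k−i]).
best[1] = 4
best[2] = 8  (first piece 1, then best[1]=4)
best[3] = 20
best[4] = 24  (first piece 1, then best[3]=20)
best[5] = 33
best[6] = 40  (first piece 3, then best[3]=20)
best[7] = 44  (first piece 1, then best[6]=40)
best[8] = 53  (first piece 3, then best[5]=33)
One optimal cutting: 5 + 3 → $33 + $20 = $53.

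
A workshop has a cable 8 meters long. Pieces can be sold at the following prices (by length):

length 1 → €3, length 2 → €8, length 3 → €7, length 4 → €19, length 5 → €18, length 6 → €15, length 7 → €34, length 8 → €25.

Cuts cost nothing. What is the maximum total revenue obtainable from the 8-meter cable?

Build v[k] bottom-up: v[k] = max over allowed piece i of (p[i] + v[k−i]).
v[1] = 3
v[2] = 8
v[3] = 11  (first piece 1, then v[2]=8)
v[4] = 19
v[5] = 22  (first piece 1, then v[4]=19)
v[6] = 27  (first piece 2, then v[4]=19)
v[7] = 34
v[8] = 38  (first piece 4, then v[4]=19)
One optimal cutting: 4 + 4 → €19 + €19 = €38.

38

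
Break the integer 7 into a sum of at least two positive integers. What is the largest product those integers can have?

12

Fill P[k] for k=2..7: at each k try every first piece i and multiply by the better of (k−i) uncut or P[k−i].
P[2] = 1*max(1,0) = 1*1 = 1
P[3] = max(1*2, 2*1) = 2
P[4] = max(1*3, 2*2, 3*1) = 4
P[5] = max(1*4, 2*3, 3*2, 4*1) = 6
P[6] = max(1*6, 2*4, 3*3, 4*2, 5*1) = 9
P[7] = max(1*9, 2*6, 3*4, 4*3, 5*2, 6*1) = 12
One optimal split: 3 + 2 + 2; product 3*2*2 = 12.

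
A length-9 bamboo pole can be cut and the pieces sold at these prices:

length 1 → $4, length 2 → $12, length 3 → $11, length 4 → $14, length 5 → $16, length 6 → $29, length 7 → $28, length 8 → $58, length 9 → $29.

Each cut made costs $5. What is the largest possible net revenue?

57

Build r[k] bottom-up: r[k] = max over allowed piece i of (p[i] + r[k−i]) − 5 per cut.
r[1] = 4
r[2] = 12
r[3] = 11  (first piece 1, then r[2]=12)
r[4] = 19  (first piece 2, then r[2]=12)
r[5] = 18  (first piece 1, then r[4]=19)
r[6] = 29
r[7] = 28  (first piece 1, then r[6]=29)
r[8] = 58
r[9] = 57  (first piece 1, then r[8]=58)
One optimal plan: pieces 8 + 1 (1 cut) → $62 − $5 = $57.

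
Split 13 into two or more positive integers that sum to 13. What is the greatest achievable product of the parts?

Define f[k] = max over 1≤i<k of i · max(k−i, f[k−i]); the inner max lets the remainder stay uncut if that's better.
Small cases: f[2]=1, f[3]=2, f[4]=4, f[5]=6, f[6]=9, f[7]=12, f[8]=18.
f[9] = 3·max(6,9) = 3·9 = 27
f[10] = 2·max(8,18) = 2·18 = 36
f[11] = 2·max(9,27) = 2·27 = 54
f[12] = 3·max(9,27) = 3·27 = 81
f[13] = 2·max(11,54) = 2·54 = 108
One optimal split: 3 + 3 + 3 + 2 + 2; product 3·3·3·2·2 = 108.

108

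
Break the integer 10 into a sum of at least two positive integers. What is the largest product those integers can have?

36

Let prod[k] be the best product for length k (with at least one cut). For each first piece i, the rest contributes max(k−i, prod[k−i]).
prod[2] = 1×max(1,0) = 1×1 = 1
prod[3] = 1×max(2,1) = 1×2 = 2
prod[4] = 2×max(2,1) = 2×2 = 4
prod[5] = 2×max(3,2) = 2×3 = 6
prod[6] = 3×max(3,2) = 3×3 = 9
prod[7] = 2×max(5,6) = 2×6 = 12
prod[8] = 2×max(6,9) = 2×9 = 18
prod[9] = 3×max(6,9) = 3×9 = 27
prod[10] = 2×max(8,18) = 2×18 = 36
One optimal split: 3 + 3 + 2 + 2; product 3×3×2×2 = 36.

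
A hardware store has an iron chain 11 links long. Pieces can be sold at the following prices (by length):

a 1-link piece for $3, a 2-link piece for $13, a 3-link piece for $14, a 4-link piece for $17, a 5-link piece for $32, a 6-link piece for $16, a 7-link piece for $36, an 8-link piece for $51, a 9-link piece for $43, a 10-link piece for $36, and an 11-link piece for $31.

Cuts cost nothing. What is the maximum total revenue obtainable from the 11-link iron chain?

Build r[k] bottom-up: r[k] = max over allowed piece i of (p[i] + r[k−i]).
r[1] = 3
r[2] = 13
r[3] = 16  (first piece 1, then r[2]=13)
r[4] = 26  (first piece 2, then r[2]=13)
r[5] = 32
r[6] = 39  (first piece 2, then r[4]=26)
r[7] = 45  (first piece 2, then r[5]=32)
r[8] = 52  (first piece 2, then r[6]=39)
r[9] = 58  (first piece 2, then r[7]=45)
r[10] = 65  (first piece 2, then r[8]=52)
r[11] = 71  (first piece 2, then r[9]=58)
One optimal cutting: 5 + 2 + 2 + 2 → $32 + $13 + $13 + $13 = $71.

71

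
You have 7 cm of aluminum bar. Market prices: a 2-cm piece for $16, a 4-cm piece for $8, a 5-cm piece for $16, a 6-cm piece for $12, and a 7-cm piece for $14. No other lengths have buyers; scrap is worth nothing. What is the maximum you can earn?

48

Let best[k] be the best obtainable value from length k. For each k, try every first piece i and keep the best of price[i] + best[k−i].
best[1] = 0
best[2] = 16
best[3] = 16
best[4] = max(16+16, 8+0) = 32
best[5] = max(16+16, 8+0, 16+0) = 32
best[6] = max(16+32, 8+16, 16+0, 12+0) = 48
best[7] = max(16+32, 8+16, 16+16, 12+0, 14+0) = 48
One optimal cutting: pieces 2 + 2 + 2 with 1 cm of scrap → $48.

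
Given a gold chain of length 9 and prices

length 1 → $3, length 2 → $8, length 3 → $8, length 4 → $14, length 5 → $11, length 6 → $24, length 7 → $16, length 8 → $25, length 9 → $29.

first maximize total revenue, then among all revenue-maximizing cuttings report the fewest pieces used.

3

Consider every possible first cut. r[k] is the best of p[i]+r[k−i] over all sellable i≤k.
r[1] = 3
r[2] = max(3+3, 8+0) = 8
r[3] = max(3+8, 8+3, 8+0) = 11
r[4] = max(3+11, 8+8, 8+3, 14+0) = 16
r[5] = max(3+16, 8+11, 8+8, 14+3, 11+0) = 19
r[6] = max(3+19, 8+16, 8+11, 14+8, 11+3, 24+0) = 24
r[7] = max(3+24, 8+19, 8+16, …, 24+3, 16+0) = 27
r[8] = max(3+27, 8+24, 8+19, …, 16+3, 25+0) = 32
r[9] = max(3+32, 8+27, 8+24, …, 25+3, 29+0) = 35
Maximum revenue is $35.
Now minimize piece count subject to staying optimal: for each k, pieces[k] = 1 + min over i with p[i]+r[k−i]=r[k] of pieces[k−i].
pieces[6] = 1
pieces[7] = 2
pieces[8] = 2
pieces[9] = 3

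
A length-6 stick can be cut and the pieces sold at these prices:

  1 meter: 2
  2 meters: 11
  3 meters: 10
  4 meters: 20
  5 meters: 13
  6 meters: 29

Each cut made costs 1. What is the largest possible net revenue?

31

Let r[k] be the best obtainable value from length k. For each k, try every first piece i and keep the best of price[i] + r[k−i] minus the 1 cut fee when i<k.
r[1] = 2
r[2] = 11
r[3] = 12  (first piece 1, then r[2]=11)
r[4] = 21  (first piece 2, then r[2]=11)
r[5] = 22  (first piece 1, then r[4]=21)
r[6] = 31  (first piece 2, then r[4]=21)
One optimal plan: pieces 2 + 2 + 2 (2 cuts) → 33 − 2 = 31.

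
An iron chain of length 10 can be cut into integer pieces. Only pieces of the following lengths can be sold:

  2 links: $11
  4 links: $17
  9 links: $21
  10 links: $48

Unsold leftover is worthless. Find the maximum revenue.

Consider every possible first cut. best[k] is the best of p[i]+best[k−i] over all sellable i≤k.
best[1] = 0
best[2] = 11
best[3] = 11
best[4] = max(11+11, 17+0) = 22
best[5] = max(11+11, 17+0) = 22
best[6] = max(11+22, 17+11) = 33
best[7] = max(11+22, 17+11) = 33
best[8] = max(11+33, 17+22) = 44
best[9] = max(11+33, 17+22, 21+0) = 44
best[10] = max(11+44, 17+33, 21+0, 48+0) = 55
One optimal cutting: 2 + 2 + 2 + 2 + 2 → $55.

55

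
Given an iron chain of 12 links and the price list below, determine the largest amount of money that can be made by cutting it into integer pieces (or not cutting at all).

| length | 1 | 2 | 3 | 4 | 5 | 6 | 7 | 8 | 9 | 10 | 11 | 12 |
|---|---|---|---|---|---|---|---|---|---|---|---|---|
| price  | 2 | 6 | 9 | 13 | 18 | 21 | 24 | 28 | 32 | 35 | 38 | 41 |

Build R[k] bottom-up: R[k] = max over allowed piece i of (p[i] + R[k−i]).
R[1] = 2
R[2] = max(2+2, 6+0) = 6
R[3] = max(2+6, 6+2, 9+0) = 9
R[4] = max(2+9, 6+6, 9+2, 13+0) = 13
R[5] = max(2+13, 6+9, 9+6, 13+2, 18+0) = 18
R[6] = max(2+18, 6+13, 9+9, 13+6, 18+2, 21+0) = 21
R[7] = max(2+21, 6+18, 9+13, …, 21+2, 24+0) = 24
R[8] = max(2+24, 6+21, 9+18, …, 24+2, 28+0) = 28
R[9] = max(2+28, 6+24, 9+21, …, 28+2, 32+0) = 32
R[10] = max(2+32, 6+28, 9+24, …, 32+2, 35+0) = 36
R[11] = max(2+36, 6+32, 9+28, …, 35+2, 38+0) = 39
R[12] = max(2+39, 6+36, 9+32, …, 38+2, 41+0) = 42
One optimal cutting: 5 + 5 + 2 → $18 + $18 + $6 = $42.

42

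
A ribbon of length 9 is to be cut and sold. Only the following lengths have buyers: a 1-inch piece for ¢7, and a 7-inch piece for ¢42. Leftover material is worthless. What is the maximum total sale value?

63

Consider every possible first cut. r[k] is the best of p[i]+r[k−i] over all sellable i≤k.
r[1] = 7
r[2] = 14  (first piece 1, then r[1]=7)
r[3] = 21  (first piece 1, then r[2]=14)
r[4] = 28  (first piece 1, then r[3]=21)
r[5] = 35  (first piece 1, then r[4]=28)
r[6] = 42  (first piece 1, then r[5]=35)
r[7] = max(7+42, 42+0) = 49
r[8] = max(7+49, 42+7) = 56
r[9] = max(7+56, 42+14) = 63
One optimal cutting: 1 + 1 + 1 + 1 + 1 + 1 + 1 + 1 + 1 → ¢63.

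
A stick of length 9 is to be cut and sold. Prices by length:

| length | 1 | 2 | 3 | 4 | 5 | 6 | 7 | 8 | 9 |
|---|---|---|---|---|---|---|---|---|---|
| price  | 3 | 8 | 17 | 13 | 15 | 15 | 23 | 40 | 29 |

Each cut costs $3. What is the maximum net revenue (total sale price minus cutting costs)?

45

Consider every possible first cut. v[k] is the best of p[i]+v[k−i] over all sellable i≤k, charging 3 whenever i<k.
v[1] = 3
v[2] = max(3+3-3, 8+0) = 8
v[3] = max(3+8-3, 8+3-3, 17+0) = 17
v[4] = max(3+17-3, 8+8-3, 17+3-3, 13+0) = 17
v[5] = max(3+17-3, 8+17-3, 17+8-3, 13+3-3, 15+0) = 22
v[6] = max(3+22-3, 8+17-3, 17+17-3, 13+8-3, 15+3-3, 15+0) = 31
v[7] = max(3+31-3, 8+22-3, 17+17-3, …, 15+3-3, 23+0) = 31
v[8] = max(3+31-3, 8+31-3, 17+22-3, …, 23+3-3, 40+0) = 40
v[9] = max(3+40-3, 8+31-3, 17+31-3, …, 40+3-3, 29+0) = 45
One optimal plan: pieces 3 + 3 + 3 (2 cuts) → $51 − $6 = $45.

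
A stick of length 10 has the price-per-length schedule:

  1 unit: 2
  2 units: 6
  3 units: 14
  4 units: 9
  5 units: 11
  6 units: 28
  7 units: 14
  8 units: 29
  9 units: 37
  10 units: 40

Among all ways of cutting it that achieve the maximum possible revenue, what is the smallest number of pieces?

3

Let r[k] be the best obtainable value from length k. For each k, try every first piece i and keep the best of price[i] + r[k−i].
r[1] = 2
r[2] = max(2+2, 6+0) = 6
r[3] = max(2+6, 6+2, 14+0) = 14
r[4] = max(2+14, 6+6, 14+2, 9+0) = 16
r[5] = max(2+16, 6+14, 14+6, 9+2, 11+0) = 20
r[6] = max(2+20, 6+16, 14+14, 9+6, 11+2, 28+0) = 28
r[7] = max(2+28, 6+20, 14+16, …, 28+2, 14+0) = 30
r[8] = max(2+30, 6+28, 14+20, …, 14+2, 29+0) = 34
r[9] = max(2+34, 6+30, 14+28, …, 29+2, 37+0) = 42
r[10] = max(2+42, 6+34, 14+30, …, 37+2, 40+0) = 44
Maximum revenue is 44.
Now minimize piece count subject to staying optimal: for each k, pieces[k] = 1 + min over i with p[i]+r[k−i]=r[k] of pieces[k−i].
pieces[7] = 2
pieces[8] = 2
pieces[9] = 2
pieces[10] = 3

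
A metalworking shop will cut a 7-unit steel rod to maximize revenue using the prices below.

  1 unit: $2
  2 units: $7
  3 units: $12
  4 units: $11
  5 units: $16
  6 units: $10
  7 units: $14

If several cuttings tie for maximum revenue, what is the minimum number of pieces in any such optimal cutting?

Consider every possible first cut. r[k] is the best of p[i]+r[k−i] over all sellable i≤k.
r[1] = 2
r[2] = max(2+2, 7+0) = 7
r[3] = max(2+7, 7+2, 12+0) = 12
r[4] = max(2+12, 7+7, 12+2, 11+0) = 14
r[5] = max(2+14, 7+12, 12+7, 11+2, 16+0) = 19
r[6] = max(2+19, 7+14, 12+12, 11+7, 16+2, 10+0) = 24
r[7] = max(2+24, 7+19, 12+14, …, 10+2, 14+0) = 26
Maximum revenue is $26.
Now minimize piece count subject to staying optimal: for each k, pieces[k] = 1 + min over i with p[i]+r[k−i]=r[k] of pieces[k−i].
pieces[4] = 2
pieces[5] = 2
pieces[6] = 2
pieces[7] = 3

3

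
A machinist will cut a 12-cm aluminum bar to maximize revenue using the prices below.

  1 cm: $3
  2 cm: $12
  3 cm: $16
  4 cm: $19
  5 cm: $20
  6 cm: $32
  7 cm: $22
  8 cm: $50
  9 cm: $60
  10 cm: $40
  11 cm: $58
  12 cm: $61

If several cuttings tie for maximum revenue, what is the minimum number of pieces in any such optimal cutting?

Build r[k] bottom-up: r[k] = max over allowed piece i of (p[i] + r[k−i]).
r[1] = 3
r[2] = 12
r[3] = 16
r[4] = 24  (first piece 2, then r[2]=12)
r[5] = 28  (first piece 2, then r[3]=16)
r[6] = 36  (first piece 2, then r[4]=24)
r[7] = 40  (first piece 2, then r[5]=28)
r[8] = 50
r[9] = 60
r[10] = 63  (first piece 1, then r[9]=60)
r[11] = 72  (first piece 2, then r[9]=60)
r[12] = 76  (first piece 3, then r[9]=60)
Maximum revenue is $76.
Now minimize piece count subject to staying optimal: for each k, pieces[k] = 1 + min over i with p[i]+r[k−i]=r[k] of pieces[k−i].
pieces[9] = 1
pieces[10] = 2
pieces[11] = 2
pieces[12] = 2

2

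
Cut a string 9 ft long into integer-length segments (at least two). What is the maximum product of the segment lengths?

Define m[k] = max over 1≤i<k of i · max(k−i, m[k−i]); the inner max lets the remainder stay uncut if that's better.
m[2] = 1·max(1,0) = 1·1 = 1
m[3] = max(1·2, 2·1) = 2
m[4] = max(1·3, 2·2, 3·1) = 4
m[5] = max(1·4, 2·3, 3·2, 4·1) = 6
m[6] = max(1·6, 2·4, 3·3, 4·2, 5·1) = 9
m[7] = max(1·9, 2·6, 3·4, 4·3, 5·2, 6·1) = 12
m[8] = max(1·12, 2·9, 3·6, …, 6·2, 7·1) = 18
m[9] = max(1·18, 2·12, 3·9, …, 7·2, 8·1) = 27
One optimal split: 3 + 3 + 3; product 3·3·3 = 27.

27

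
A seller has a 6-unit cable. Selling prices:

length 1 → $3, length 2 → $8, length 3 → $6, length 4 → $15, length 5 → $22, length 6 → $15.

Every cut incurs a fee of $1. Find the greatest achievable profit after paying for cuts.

24

Let net[k] be the best obtainable value from length k. For each k, try every first piece i and keep the best of price[i] + net[k−i] minus the 1 cut fee when i<k.
net[1] = 3
net[2] = 8
net[3] = 10  (first piece 1, then net[2]=8)
net[4] = 15  (first piece 2, then net[2]=8)
net[5] = 22
net[6] = 24  (first piece 1, then net[5]=22)
One optimal plan: pieces 5 + 1 (1 cut) → $25 − $1 = $24.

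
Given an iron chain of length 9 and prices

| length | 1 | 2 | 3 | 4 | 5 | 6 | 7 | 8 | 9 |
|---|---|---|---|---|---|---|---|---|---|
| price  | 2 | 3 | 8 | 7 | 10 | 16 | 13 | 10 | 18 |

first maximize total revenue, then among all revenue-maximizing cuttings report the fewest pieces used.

Consider every possible first cut. r[k] is the best of p[i]+r[k−i] over all sellable i≤k.
r[1] = 2
r[2] = 4  (first piece 1, then r[1]=2)
r[3] = 8
r[4] = 10  (first piece 1, then r[3]=8)
r[5] = 12  (first piece 1, then r[4]=10)
r[6] = 16  (first piece 3, then r[3]=8)
r[7] = 18  (first piece 1, then r[6]=16)
r[8] = 20  (first piece 1, then r[7]=18)
r[9] = 24  (first piece 3, then r[6]=16)
Maximum revenue is $24.
Now minimize piece count subject to staying optimal: for each k, pieces[k] = 1 + min over i with p[i]+r[k−i]=r[k] of pieces[k−i].
pieces[6] = 1
pieces[7] = 2
pieces[8] = 3
pieces[9] = 2

2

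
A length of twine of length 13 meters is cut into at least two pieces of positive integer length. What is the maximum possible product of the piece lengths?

Let prod[k] be the best product for length k (with at least one cut). For each first piece i, the rest contributes max(k−i, prod[k−i]).
prod[2] = 1×max(1,0) = 1×1 = 1
prod[3] = 1×max(2,1) = 1×2 = 2
prod[4] = 2×max(2,1) = 2×2 = 4
prod[5] = 2×max(3,2) = 2×3 = 6
prod[6] = 3×max(3,2) = 3×3 = 9
prod[7] = 2×max(5,6) = 2×6 = 12
prod[8] = 2×max(6,9) = 2×9 = 18
prod[9] = 3×max(6,9) = 3×9 = 27
prod[10] = 2×max(8,18) = 2×18 = 36
prod[11] = 2×max(9,27) = 2×27 = 54
prod[12] = 3×max(9,27) = 3×27 = 81
prod[13] = 2×max(11,54) = 2×54 = 108
One optimal split: 3 + 3 + 3 + 2 + 2; product 3×3×3×2×2 = 108.

108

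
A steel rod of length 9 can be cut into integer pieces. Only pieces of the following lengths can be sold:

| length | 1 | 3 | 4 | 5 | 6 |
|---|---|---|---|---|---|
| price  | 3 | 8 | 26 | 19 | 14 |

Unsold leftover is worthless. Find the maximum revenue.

55

Consider every possible first cut. f[k] is the best of p[i]+f[k−i] over all sellable i≤k.
f[1] = 3
f[2] = 6  (first piece 1, then f[1]=3)
f[3] = max(3+6, 8+0) = 9
f[4] = max(3+9, 8+3, 26+0) = 26
f[5] = max(3+26, 8+6, 26+3, 19+0) = 29
f[6] = max(3+29, 8+9, 26+6, 19+3, 14+0) = 32
f[7] = max(3+32, 8+26, 26+9, 19+6, 14+3) = 35
f[8] = max(3+35, 8+29, 26+26, 19+9, 14+6) = 52
f[9] = max(3+52, 8+32, 26+29, 19+26, 14+9) = 55
One optimal cutting: 4 + 4 + 1 → $55.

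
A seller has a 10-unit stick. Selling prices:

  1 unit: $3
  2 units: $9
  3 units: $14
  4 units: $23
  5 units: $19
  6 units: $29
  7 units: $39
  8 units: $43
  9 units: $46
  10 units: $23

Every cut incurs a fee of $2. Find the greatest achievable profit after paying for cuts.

51

Build r[k] bottom-up: r[k] = max over allowed piece i of (p[i] + r[k−i]) − 2 per cut.
r[1] = 3
r[2] = max(3+3-2, 9+0) = 9
r[3] = max(3+9-2, 9+3-2, 14+0) = 14
r[4] = max(3+14-2, 9+9-2, 14+3-2, 23+0) = 23
r[5] = max(3+23-2, 9+14-2, 14+9-2, 23+3-2, 19+0) = 24
r[6] = max(3+24-2, 9+23-2, 14+14-2, 23+9-2, 19+3-2, 29+0) = 30
r[7] = max(3+30-2, 9+24-2, 14+23-2, …, 29+3-2, 39+0) = 39
r[8] = max(3+39-2, 9+30-2, 14+24-2, …, 39+3-2, 43+0) = 44
r[9] = max(3+44-2, 9+39-2, 14+30-2, …, 43+3-2, 46+0) = 46
r[10] = max(3+46-2, 9+44-2, 14+39-2, …, 46+3-2, 23+0) = 51
One optimal plan: pieces 4 + 4 + 2 (2 cuts) → $55 − $4 = $51.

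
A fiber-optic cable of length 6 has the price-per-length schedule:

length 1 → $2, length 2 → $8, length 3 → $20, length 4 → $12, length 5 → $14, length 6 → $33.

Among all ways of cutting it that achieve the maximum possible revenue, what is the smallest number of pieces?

2

Consider every possible first cut. r[k] is the best of p[i]+r[k−i] over all sellable i≤k.
r[1] = 2
r[2] = max(2+2, 8+0) = 8
r[3] = max(2+8, 8+2, 20+0) = 20
r[4] = max(2+20, 8+8, 20+2, 12+0) = 22
r[5] = max(2+22, 8+20, 20+8, 12+2, 14+0) = 28
r[6] = max(2+28, 8+22, 20+20, 12+8, 14+2, 33+0) = 40
Maximum revenue is $40.
Now minimize piece count subject to staying optimal: for each k, pieces[k] = 1 + min over i with p[i]+r[k−i]=r[k] of pieces[k−i].
pieces[3] = 1
pieces[4] = 2
pieces[5] = 2
pieces[6] = 2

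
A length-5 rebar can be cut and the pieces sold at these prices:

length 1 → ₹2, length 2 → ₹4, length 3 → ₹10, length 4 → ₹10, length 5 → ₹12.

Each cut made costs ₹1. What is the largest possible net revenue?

Build r[k] bottom-up: r[k] = max over allowed piece i of (p[i] + r[k−i]) − 1 per cut.
r[1] = 2
r[2] = 4
r[3] = 10
r[4] = 11  (first piece 1, then r[3]=10)
r[5] = 13  (first piece 2, then r[3]=10)
One optimal plan: pieces 3 + 2 (1 cut) → ₹14 − ₹1 = ₹13.

13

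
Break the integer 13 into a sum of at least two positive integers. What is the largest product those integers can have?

108

Let P[k] be the best product for length k (with at least one cut). For each first piece i, the rest contributes max(k−i, P[k−i]).
P[2] = 1*max(1,0) = 1*1 = 1
P[3] = 1*max(2,1) = 1*2 = 2
P[4] = 2*max(2,1) = 2*2 = 4
P[5] = 2*max(3,2) = 2*3 = 6
P[6] = 3*max(3,2) = 3*3 = 9
P[7] = 2*max(5,6) = 2*6 = 12
P[8] = 2*max(6,9) = 2*9 = 18
P[9] = 3*max(6,9) = 3*9 = 27
P[10] = 2*max(8,18) = 2*18 = 36
P[11] = 2*max(9,27) = 2*27 = 54
P[12] = 3*max(9,27) = 3*27 = 81
P[13] = 2*max(11,54) = 2*54 = 108
One optimal split: 3 + 3 + 3 + 2 + 2; product 3*3*3*2*2 = 108.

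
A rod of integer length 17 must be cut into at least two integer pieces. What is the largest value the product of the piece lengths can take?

486

Define f[k] = max over 1≤i<k of i · max(k−i, f[k−i]); the inner max lets the remainder stay uncut if that's better.
Small cases: f[2]=1, f[3]=2, f[4]=4, f[5]=6, f[6]=9, f[7]=12, f[8]=18, f[9]=27.
f[10] = 2×max(8,18) = 2×18 = 36
f[11] = 2×max(9,27) = 2×27 = 54
f[12] = 3×max(9,27) = 3×27 = 81
f[13] = 2×max(11,54) = 2×54 = 108
f[14] = 2×max(12,81) = 2×81 = 162
f[15] = 3×max(12,81) = 3×81 = 243
f[16] = 2×max(14,162) = 2×162 = 324
f[17] = 2×max(15,243) = 2×243 = 486
One optimal split: 3 + 3 + 3 + 3 + 3 + 2; product 3×3×3×3×3×2 = 486.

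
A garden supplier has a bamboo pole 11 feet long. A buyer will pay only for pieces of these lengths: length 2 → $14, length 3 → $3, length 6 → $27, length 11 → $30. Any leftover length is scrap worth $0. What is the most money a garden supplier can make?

Let r[k] be the best obtainable value from length k. For each k, try every first piece i and keep the best of price[i] + r[k−i].
r[1] = 0
r[2] = 14
r[3] = max(14+0, 3+0) = 14
r[4] = max(14+14, 3+0) = 28
r[5] = max(14+14, 3+14) = 28
r[6] = max(14+28, 3+14, 27+0) = 42
r[7] = max(14+28, 3+28, 27+0) = 42
r[8] = max(14+42, 3+28, 27+14) = 56
r[9] = max(14+42, 3+42, 27+14) = 56
r[10] = max(14+56, 3+42, 27+28) = 70
r[11] = max(14+56, 3+56, 27+28, 30+0) = 70
One optimal cutting: pieces 2 + 2 + 2 + 2 + 2 with 1 foot of scrap → $70.

70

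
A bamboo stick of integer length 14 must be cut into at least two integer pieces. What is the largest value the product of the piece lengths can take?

Define g[k] = max over 1≤i<k of i · max(k−i, g[k−i]); the inner max lets the remainder stay uncut if that's better.
g[2] = 1·max(1,0) = 1·1 = 1
g[3] = max(1·2, 2·1) = 2
g[4] = max(1·3, 2·2, 3·1) = 4
g[5] = max(1·4, 2·3, 3·2, 4·1) = 6
g[6] = max(1·6, 2·4, 3·3, 4·2, 5·1) = 9
g[7] = max(1·9, 2·6, 3·4, 4·3, 5·2, 6·1) = 12
g[8] = max(1·12, 2·9, 3·6, …, 6·2, 7·1) = 18
g[9] = max(1·18, 2·12, 3·9, …, 7·2, 8·1) = 27
g[10] = max(1·27, 2·18, 3·12, …, 8·2, 9·1) = 36
g[11] = max(1·36, 2·27, 3·18, …, 9·2, 10·1) = 54
g[12] = max(1·54, 2·36, 3·27, …, 10·2, 11·1) = 81
g[13] = max(1·81, 2·54, 3·36, …, 11·2, 12·1) = 108
g[14] = max(1·108, 2·81, 3·54, …, 12·2, 13·1) = 162
One optimal split: 3 + 3 + 3 + 3 + 2; product 3·3·3·3·2 = 162.

162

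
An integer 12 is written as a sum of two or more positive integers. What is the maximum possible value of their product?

Define g[k] = max over 1≤i<k of i · max(k−i, g[k−i]); the inner max lets the remainder stay uncut if that's better.
g[2] = 1×max(1,0) = 1×1 = 1
g[3] = 1×max(2,1) = 1×2 = 2
g[4] = 2×max(2,1) = 2×2 = 4
g[5] = 2×max(3,2) = 2×3 = 6
g[6] = 3×max(3,2) = 3×3 = 9
g[7] = 2×max(5,6) = 2×6 = 12
g[8] = 2×max(6,9) = 2×9 = 18
g[9] = 3×max(6,9) = 3×9 = 27
g[10] = 2×max(8,18) = 2×18 = 36
g[11] = 2×max(9,27) = 2×27 = 54
g[12] = 3×max(9,27) = 3×27 = 81
One optimal split: 3 + 3 + 3 + 3; product 3×3×3×3 = 81.

81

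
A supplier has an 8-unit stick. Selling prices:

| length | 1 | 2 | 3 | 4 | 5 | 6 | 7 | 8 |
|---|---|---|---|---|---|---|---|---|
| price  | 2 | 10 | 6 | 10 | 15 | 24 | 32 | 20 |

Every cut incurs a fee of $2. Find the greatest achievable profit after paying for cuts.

34

Consider every possible first cut. r[k] is the best of p[i]+r[k−i] over all sellable i≤k, charging 2 whenever i<k.
r[1] = 2
r[2] = max(2+2-2, 10+0) = 10
r[3] = max(2+10-2, 10+2-2, 6+0) = 10
r[4] = max(2+10-2, 10+10-2, 6+2-2, 10+0) = 18
r[5] = max(2+18-2, 10+10-2, 6+10-2, 10+2-2, 15+0) = 18
r[6] = max(2+18-2, 10+18-2, 6+10-2, 10+10-2, 15+2-2, 24+0) = 26
r[7] = max(2+26-2, 10+18-2, 6+18-2, …, 24+2-2, 32+0) = 32
r[8] = max(2+32-2, 10+26-2, 6+18-2, …, 32+2-2, 20+0) = 34
One optimal plan: pieces 2 + 2 + 2 + 2 (3 cuts) → $40 − $6 = $34.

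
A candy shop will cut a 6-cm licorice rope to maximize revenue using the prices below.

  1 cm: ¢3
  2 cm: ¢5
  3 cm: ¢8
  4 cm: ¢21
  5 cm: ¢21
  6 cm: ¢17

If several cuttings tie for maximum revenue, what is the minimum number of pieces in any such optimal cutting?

3

Consider every possible first cut. r[k] is the best of p[i]+r[k−i] over all sellable i≤k.
r[1] = 3
r[2] = max(3+3, 5+0) = 6
r[3] = max(3+6, 5+3, 8+0) = 9
r[4] = max(3+9, 5+6, 8+3, 21+0) = 21
r[5] = max(3+21, 5+9, 8+6, 21+3, 21+0) = 24
r[6] = max(3+24, 5+21, 8+9, 21+6, 21+3, 17+0) = 27
Maximum revenue is ¢27.
Now minimize piece count subject to staying optimal: for each k, pieces[k] = 1 + min over i with p[i]+r[k−i]=r[k] of pieces[k−i].
pieces[3] = 3
pieces[4] = 1
pieces[5] = 2
pieces[6] = 3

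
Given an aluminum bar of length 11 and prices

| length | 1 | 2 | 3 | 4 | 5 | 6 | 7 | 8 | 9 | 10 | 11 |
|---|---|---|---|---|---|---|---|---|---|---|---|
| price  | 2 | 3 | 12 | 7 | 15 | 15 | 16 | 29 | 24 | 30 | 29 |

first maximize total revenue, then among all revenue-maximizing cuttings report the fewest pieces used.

2

Build r[k] bottom-up: r[k] = max over allowed piece i of (p[i] + r[k−i]).
r[1] = 2
r[2] = max(2+2, 3+0) = 4
r[3] = max(2+4, 3+2, 12+0) = 12
r[4] = max(2+12, 3+4, 12+2, 7+0) = 14
r[5] = max(2+14, 3+12, 12+4, 7+2, 15+0) = 16
r[6] = max(2+16, 3+14, 12+12, 7+4, 15+2, 15+0) = 24
r[7] = max(2+24, 3+16, 12+14, …, 15+2, 16+0) = 26
r[8] = max(2+26, 3+24, 12+16, …, 16+2, 29+0) = 29
r[9] = max(2+29, 3+26, 12+24, …, 29+2, 24+0) = 36
r[10] = max(2+36, 3+29, 12+26, …, 24+2, 30+0) = 38
r[11] = max(2+38, 3+36, 12+29, …, 30+2, 29+0) = 41
Maximum revenue is $41.
Now minimize piece count subject to staying optimal: for each k, pieces[k] = 1 + min over i with p[i]+r[k−i]=r[k] of pieces[k−i].
pieces[8] = 1
pieces[9] = 3
pieces[10] = 4
pieces[11] = 2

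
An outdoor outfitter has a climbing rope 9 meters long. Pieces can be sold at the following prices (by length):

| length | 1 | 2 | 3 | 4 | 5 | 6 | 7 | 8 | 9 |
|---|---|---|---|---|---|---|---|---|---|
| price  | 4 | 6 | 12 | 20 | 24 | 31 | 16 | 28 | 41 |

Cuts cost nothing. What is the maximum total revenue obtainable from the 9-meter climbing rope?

Build r[k] bottom-up: r[k] = max over allowed piece i of (p[i] + r[k−i]).
r[1] = 4
r[2] = 8  (first piece 1, then r[1]=4)
r[3] = 12  (first piece 1, then r[2]=8)
r[4] = 20
r[5] = 24  (first piece 1, then r[4]=20)
r[6] = 31
r[7] = 35  (first piece 1, then r[6]=31)
r[8] = 40  (first piece 4, then r[4]=20)
r[9] = 44  (first piece 1, then r[8]=40)
One optimal cutting: 4 + 4 + 1 → €20 + €20 + €4 = €44.

44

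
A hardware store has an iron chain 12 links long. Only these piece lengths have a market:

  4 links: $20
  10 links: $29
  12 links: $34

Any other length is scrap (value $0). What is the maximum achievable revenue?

Consider every possible first cut. f[k] is the best of p[i]+f[k−i] over all sellable i≤k.
f[1] = 0
f[2] = 0
f[3] = 0
f[4] = 20
f[5] = 20
f[6] = 20
f[7] = 20
f[8] = 40  (first piece 4, then f[4]=20)
f[9] = 40
f[10] = 40
f[11] = 40
f[12] = 60  (first piece 4, then f[8]=40)
One optimal cutting: 4 + 4 + 4 → $60.

60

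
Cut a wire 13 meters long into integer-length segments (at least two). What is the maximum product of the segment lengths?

108

Fill P[k] for k=2..13: at each k try every first piece i and multiply by the better of (k−i) uncut or P[k−i].
P[2] = 1×max(1,0) = 1×1 = 1
P[3] = 1×max(2,1) = 1×2 = 2
P[4] = 2×max(2,1) = 2×2 = 4
P[5] = 2×max(3,2) = 2×3 = 6
P[6] = 3×max(3,2) = 3×3 = 9
P[7] = 2×max(5,6) = 2×6 = 12
P[8] = 2×max(6,9) = 2×9 = 18
P[9] = 3×max(6,9) = 3×9 = 27
P[10] = 2×max(8,18) = 2×18 = 36
P[11] = 2×max(9,27) = 2×27 = 54
P[12] = 3×max(9,27) = 3×27 = 81
P[13] = 2×max(11,54) = 2×54 = 108
One optimal split: 3 + 3 + 3 + 2 + 2; product 3×3×3×2×2 = 108.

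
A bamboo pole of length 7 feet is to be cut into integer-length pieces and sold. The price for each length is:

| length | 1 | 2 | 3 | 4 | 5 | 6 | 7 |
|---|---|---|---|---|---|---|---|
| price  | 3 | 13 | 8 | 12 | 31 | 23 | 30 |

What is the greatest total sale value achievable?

44

Consider every possible first cut. best[k] is the best of p[i]+best[k−i] over all sellable i≤k.
best[1] = 3
best[2] = max(3+3, 13+0) = 13
best[3] = max(3+13, 13+3, 8+0) = 16
best[4] = max(3+16, 13+13, 8+3, 12+0) = 26
best[5] = max(3+26, 13+16, 8+13, 12+3, 31+0) = 31
best[6] = max(3+31, 13+26, 8+16, 12+13, 31+3, 23+0) = 39
best[7] = max(3+39, 13+31, 8+26, …, 23+3, 30+0) = 44
One optimal cutting: 5 + 2 → $31 + $13 = $44.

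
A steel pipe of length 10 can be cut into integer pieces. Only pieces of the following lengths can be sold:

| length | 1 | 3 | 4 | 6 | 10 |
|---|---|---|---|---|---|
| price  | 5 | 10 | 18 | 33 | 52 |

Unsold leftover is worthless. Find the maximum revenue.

Let best[k] be the best obtainable value from length k. For each k, try every first piece i and keep the best of price[i] + best[k−i].
best[1] = 5
best[2] = 10  (first piece 1, then best[1]=5)
best[3] = max(5+10, 10+0) = 15
best[4] = max(5+15, 10+5, 18+0) = 20
best[5] = max(5+20, 10+10, 18+5) = 25
best[6] = max(5+25, 10+15, 18+10, 33+0) = 33
best[7] = max(5+33, 10+20, 18+15, 33+5) = 38
best[8] = max(5+38, 10+25, 18+20, 33+10) = 43
best[9] = max(5+43, 10+33, 18+25, 33+15) = 48
best[10] = max(5+48, 10+38, 18+33, 33+20, 52+0) = 53
One optimal cutting: 6 + 1 + 1 + 1 + 1 → $53.

53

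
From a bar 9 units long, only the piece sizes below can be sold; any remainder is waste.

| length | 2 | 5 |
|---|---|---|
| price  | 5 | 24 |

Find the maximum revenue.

34

Let best[k] be the best obtainable value from length k. For each k, try every first piece i and keep the best of price[i] + best[k−i].
best[1] = 0
best[2] = 5
best[3] = 5
best[4] = 10  (first piece 2, then best[2]=5)
best[5] = max(5+5, 24+0) = 24
best[6] = max(5+10, 24+0) = 24
best[7] = max(5+24, 24+5) = 29
best[8] = max(5+24, 24+5) = 29
best[9] = max(5+29, 24+10) = 34
One optimal cutting: 5 + 2 + 2 → 34.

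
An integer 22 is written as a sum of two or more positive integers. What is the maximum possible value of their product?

2916

Define g[k] = max over 1≤i<k of i · max(k−i, g[k−i]); the inner max lets the remainder stay uncut if that's better.
g[2] = 1×max(1,0) = 1×1 = 1
g[3] = max(1×2, 2×1) = 2
g[4] = max(1×3, 2×2, 3×1) = 4
g[5] = max(1×4, 2×3, 3×2, 4×1) = 6
g[6] = max(1×6, 2×4, 3×3, 4×2, 5×1) = 9
g[7] = max(1×9, 2×6, 3×4, 4×3, 5×2, 6×1) = 12
g[8] = max(1×12, 2×9, 3×6, …, 6×2, 7×1) = 18
g[9] = max(1×18, 2×12, 3×9, …, 7×2, 8×1) = 27
g[10] = max(1×27, 2×18, 3×12, …, 8×2, 9×1) = 36
g[11] = max(1×36, 2×27, 3×18, …, 9×2, 10×1) = 54
g[12] = max(1×54, 2×36, 3×27, …, 10×2, 11×1) = 81
g[13] = max(1×81, 2×54, 3×36, …, 11×2, 12×1) = 108
g[14] = max(1×108, 2×81, 3×54, …, 12×2, 13×1) = 162
g[15] = max(1×162, 2×108, 3×81, …, 13×2, 14×1) = 243
g[16] = max(1×243, 2×162, 3×108, …, 14×2, 15×1) = 324
g[17] = max(1×324, 2×243, 3×162, …, 15×2, 16×1) = 486
g[18] = max(1×486, 2×324, 3×243, …, 16×2, 17×1) = 729
g[19] = max(1×729, 2×486, 3×324, …, 17×2, 18×1) = 972
g[20] = max(1×972, 2×729, 3×486, …, 18×2, 19×1) = 1458
g[21] = max(1×1458, 2×972, 3×729, …, 19×2, 20×1) = 2187
g[22] = max(1×2187, 2×1458, 3×972, …, 20×2, 21×1) = 2916
One optimal split: 3 + 3 + 3 + 3 + 3 + 3 + 2 + 2; product 3×3×3×3×3×3×2×2 = 2916.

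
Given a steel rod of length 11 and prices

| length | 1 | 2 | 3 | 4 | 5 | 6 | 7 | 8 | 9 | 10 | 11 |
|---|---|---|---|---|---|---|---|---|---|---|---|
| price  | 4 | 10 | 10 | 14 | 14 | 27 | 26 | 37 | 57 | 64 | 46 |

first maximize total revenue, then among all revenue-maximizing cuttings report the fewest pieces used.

2

Build r[k] bottom-up: r[k] = max over allowed piece i of (p[i] + r[k−i]).
r[1] = 4
r[2] = max(4+4, 10+0) = 10
r[3] = max(4+10, 10+4, 10+0) = 14
r[4] = max(4+14, 10+10, 10+4, 14+0) = 20
r[5] = max(4+20, 10+14, 10+10, 14+4, 14+0) = 24
r[6] = max(4+24, 10+20, 10+14, 14+10, 14+4, 27+0) = 30
r[7] = max(4+30, 10+24, 10+20, …, 27+4, 26+0) = 34
r[8] = max(4+34, 10+30, 10+24, …, 26+4, 37+0) = 40
r[9] = max(4+40, 10+34, 10+30, …, 37+4, 57+0) = 57
r[10] = max(4+57, 10+40, 10+34, …, 57+4, 64+0) = 64
r[11] = max(4+64, 10+57, 10+40, …, 64+4, 46+0) = 68
Maximum revenue is $68.
Now minimize piece count subject to staying optimal: for each k, pieces[k] = 1 + min over i with p[i]+r[k−i]=r[k] of pieces[k−i].
pieces[8] = 4
pieces[9] = 1
pieces[10] = 1
pieces[11] = 2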